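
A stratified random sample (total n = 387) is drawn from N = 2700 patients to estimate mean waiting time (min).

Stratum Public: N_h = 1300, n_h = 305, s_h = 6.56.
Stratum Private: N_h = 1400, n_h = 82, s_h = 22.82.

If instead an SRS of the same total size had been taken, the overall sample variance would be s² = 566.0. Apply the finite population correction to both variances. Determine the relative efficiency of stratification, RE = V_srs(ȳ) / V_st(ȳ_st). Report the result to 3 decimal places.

V̂(ȳ_st) = Σ W_h² (1 − n_h/N_h) s_h²/n_h, with W_h = N_h/N and N = 2700:
  stratum Public: (1300/2700)²·(1 − 305/1300)·6.56²/305 = 0.025035
  stratum Private: (1400/2700)²·(1 − 82/1400)·22.82²/82 = 1.60743
V_st = 1.63247
V_srs = (1 − 387/2700)·566.0/387 = 1.2529
Relative efficiency = V_srs / V_st = 1.2529/1.63247 = 0.7675

RE ≈ 0.767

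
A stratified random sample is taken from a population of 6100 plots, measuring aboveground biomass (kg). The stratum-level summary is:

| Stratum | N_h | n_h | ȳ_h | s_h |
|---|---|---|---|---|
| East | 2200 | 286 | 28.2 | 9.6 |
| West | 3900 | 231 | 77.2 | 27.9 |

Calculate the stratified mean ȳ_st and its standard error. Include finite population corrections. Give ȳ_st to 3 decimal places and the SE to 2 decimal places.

ȳ_st ≈ 59.528, SE ≈ 1.15

ȳ_st = Σ W_h ȳ_h = (2200·28.2 + 3900·77.2)/6100 = 59.52787
V̂(ȳ_st) = Σ W_h² (1 − n_h/N_h) s_h²/n_h, with W_h = N_h/N and N = 6100:
  stratum East: (2200/6100)²·(1 − 286/2200)·9.6²/286 = 0.0364654
  stratum West: (3900/6100)²·(1 − 231/3900)·27.9²/231 = 1.29583
V̂(ȳ_st) = 1.3323
SE(ȳ_st) = √1.3323 = 1.15425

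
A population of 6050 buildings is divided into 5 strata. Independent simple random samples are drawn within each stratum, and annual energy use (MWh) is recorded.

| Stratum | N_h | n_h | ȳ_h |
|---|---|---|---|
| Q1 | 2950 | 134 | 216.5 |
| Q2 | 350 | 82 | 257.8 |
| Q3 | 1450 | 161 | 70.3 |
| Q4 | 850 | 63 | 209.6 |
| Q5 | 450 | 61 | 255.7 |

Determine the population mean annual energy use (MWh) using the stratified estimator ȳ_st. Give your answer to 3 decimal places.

ȳ_st ≈ 185.796

N = Σ N_h = 6050. Stratum weights W_h = N_h/N.
ȳ_st = (2950·216.5 + 350·257.8 + 1450·70.3 + 850·209.6 + 450·255.7) / 6050 = 185.79587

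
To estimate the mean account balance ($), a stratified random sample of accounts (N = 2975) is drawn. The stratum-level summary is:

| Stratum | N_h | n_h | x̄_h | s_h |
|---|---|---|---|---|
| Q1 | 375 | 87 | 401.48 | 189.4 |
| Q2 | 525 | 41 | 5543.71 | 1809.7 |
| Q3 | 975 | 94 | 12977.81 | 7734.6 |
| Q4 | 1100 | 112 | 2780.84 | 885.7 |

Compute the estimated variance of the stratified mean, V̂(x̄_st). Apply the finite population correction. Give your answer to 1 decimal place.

V̂(x̄_st) = Σ W_h² (1 − n_h/N_h) s_h²/n_h, with W_h = N_h/N and N = 2975:
  stratum Q1: (375/2975)²·(1 − 87/375)·189.4²/87 = 5.03142
  stratum Q2: (525/2975)²·(1 − 41/525)·1809.7²/41 = 2293.3
  stratum Q3: (975/2975)²·(1 − 94/975)·7734.6²/94 = 61766.7
  stratum Q4: (1100/2975)²·(1 − 112/1100)·885.7²/112 = 860.064
V̂(x̄_st) = 64925.1

V̂(x̄_st) ≈ 64925.1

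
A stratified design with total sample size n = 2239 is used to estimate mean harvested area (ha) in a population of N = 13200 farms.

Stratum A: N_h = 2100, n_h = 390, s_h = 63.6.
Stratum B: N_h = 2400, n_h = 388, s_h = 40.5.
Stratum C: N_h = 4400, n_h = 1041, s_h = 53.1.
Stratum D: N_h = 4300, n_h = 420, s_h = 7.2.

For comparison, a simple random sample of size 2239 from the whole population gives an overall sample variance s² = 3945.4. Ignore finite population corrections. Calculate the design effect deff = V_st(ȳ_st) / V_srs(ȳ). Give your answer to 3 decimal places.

V̂(ȳ_st) = Σ W_h² s_h²/n_h, with W_h = N_h/N and N = 13200:
  stratum A: (2100/13200)²·63.6²/390 = 0.262507
  stratum B: (2400/13200)²·40.5²/388 = 0.13975
  stratum C: (4400/13200)²·53.1²/1041 = 0.300951
  stratum D: (4300/13200)²·7.2²/420 = 0.013098
V_st = 0.716306
V_srs = s²/n = 3945.4/2239 = 1.76213
deff = V_st / V_srs = 0.716306/1.76213 = 0.4065

deff ≈ 0.407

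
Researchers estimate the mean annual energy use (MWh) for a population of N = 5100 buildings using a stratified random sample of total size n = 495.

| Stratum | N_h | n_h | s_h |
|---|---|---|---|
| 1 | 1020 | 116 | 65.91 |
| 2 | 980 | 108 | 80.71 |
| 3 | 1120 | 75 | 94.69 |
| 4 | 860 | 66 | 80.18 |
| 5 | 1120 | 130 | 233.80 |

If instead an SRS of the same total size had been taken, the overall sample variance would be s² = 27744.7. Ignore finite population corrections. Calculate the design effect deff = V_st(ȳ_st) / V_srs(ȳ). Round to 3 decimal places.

V̂(ȳ_st) = Σ W_h² s_h²/n_h, with W_h = N_h/N and N = 5100:
  stratum 1: (1020/5100)²·65.91²/116 = 1.49798
  stratum 2: (980/5100)²·80.71²/108 = 2.22712
  stratum 3: (1120/5100)²·94.69²/75 = 5.76558
  stratum 4: (860/5100)²·80.18²/66 = 2.76978
  stratum 5: (1120/5100)²·233.80²/130 = 20.2788
V_st = 32.5392
V_srs = s²/n = 27744.7/495 = 56.0499
deff = V_st / V_srs = 32.5392/56.0499 = 0.5805

deff ≈ 0.581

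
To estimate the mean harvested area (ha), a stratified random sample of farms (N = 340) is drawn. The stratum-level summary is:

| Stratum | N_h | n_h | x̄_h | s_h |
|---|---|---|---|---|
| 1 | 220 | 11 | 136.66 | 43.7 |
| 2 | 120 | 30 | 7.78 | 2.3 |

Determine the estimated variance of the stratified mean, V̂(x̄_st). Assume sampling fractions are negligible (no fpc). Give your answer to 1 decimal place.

V̂(x̄_st) = Σ W_h² s_h²/n_h, with W_h = N_h/N and N = 340:
  stratum 1: (220/340)²·43.7²/11 = 72.6872
  stratum 2: (120/340)²·2.3²/30 = 0.0219654
V̂(x̄_st) = 72.7091

V̂(x̄_st) ≈ 72.7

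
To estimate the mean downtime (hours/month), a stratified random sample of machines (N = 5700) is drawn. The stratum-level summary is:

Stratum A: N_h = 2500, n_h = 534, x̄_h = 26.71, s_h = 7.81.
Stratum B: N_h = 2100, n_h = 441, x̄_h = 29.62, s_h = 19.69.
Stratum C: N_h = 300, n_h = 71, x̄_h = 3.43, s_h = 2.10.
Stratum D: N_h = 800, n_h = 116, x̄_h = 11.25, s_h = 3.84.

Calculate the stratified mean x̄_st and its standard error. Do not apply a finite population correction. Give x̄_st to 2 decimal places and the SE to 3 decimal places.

x̄_st = Σ W_h x̄_h = (2500·26.71 + 2100·29.62 + 300·3.43 + 800·11.25)/5700 = 24.38702
V̂(x̄_st) = Σ W_h² s_h²/n_h, with W_h = N_h/N and N = 5700:
  stratum A: (2500/5700)²·7.81²/534 = 0.0219731
  stratum B: (2100/5700)²·19.69²/441 = 0.119328
  stratum C: (300/5700)²·2.10²/71 = 0.000172057
  stratum D: (800/5700)²·3.84²/116 = 0.002504
V̂(x̄_st) = 0.143977
SE(x̄_st) = √0.143977 = 0.379443

x̄_st ≈ 24.39, SE ≈ 0.379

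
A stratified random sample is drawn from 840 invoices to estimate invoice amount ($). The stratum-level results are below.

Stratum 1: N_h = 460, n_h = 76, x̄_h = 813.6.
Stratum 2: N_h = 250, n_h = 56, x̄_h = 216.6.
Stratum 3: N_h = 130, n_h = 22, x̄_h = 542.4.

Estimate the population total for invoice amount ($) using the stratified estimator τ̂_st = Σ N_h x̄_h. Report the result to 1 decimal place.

τ̂_st = Σ N_h x̄_h = 460·813.6 + 250·216.6 + 130·542.4 = 498918.0

τ̂_st ≈ 498918.0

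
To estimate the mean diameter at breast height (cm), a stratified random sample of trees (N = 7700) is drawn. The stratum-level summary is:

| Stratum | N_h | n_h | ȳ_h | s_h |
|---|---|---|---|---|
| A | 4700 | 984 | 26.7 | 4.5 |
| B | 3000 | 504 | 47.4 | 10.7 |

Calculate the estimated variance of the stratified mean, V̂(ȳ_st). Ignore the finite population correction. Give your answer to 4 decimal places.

V̂(ȳ_st) ≈ 0.0421

V̂(ȳ_st) = Σ W_h² s_h²/n_h, with W_h = N_h/N and N = 7700:
  stratum A: (4700/7700)²·4.5²/984 = 0.00766733
  stratum B: (3000/7700)²·10.7²/504 = 0.0344824
V̂(ȳ_st) = 0.0421498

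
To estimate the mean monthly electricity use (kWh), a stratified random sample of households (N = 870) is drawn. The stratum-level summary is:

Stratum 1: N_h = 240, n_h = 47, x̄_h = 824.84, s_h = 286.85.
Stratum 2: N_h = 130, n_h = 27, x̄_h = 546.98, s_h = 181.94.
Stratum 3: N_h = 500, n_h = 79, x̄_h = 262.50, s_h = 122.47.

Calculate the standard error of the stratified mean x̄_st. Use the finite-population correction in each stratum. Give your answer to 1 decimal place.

SE(x̄_st) ≈ 13.5

V̂(x̄_st) = Σ W_h² (1 − n_h/N_h) s_h²/n_h, with W_h = N_h/N and N = 870:
  stratum 1: (240/870)²·(1 − 47/240)·286.85²/47 = 107.138
  stratum 2: (130/870)²·(1 − 27/130)·181.94²/27 = 21.6888
  stratum 3: (500/870)²·(1 − 79/500)·122.47²/79 = 52.8015
V̂(x̄_st) = 181.628
SE(x̄_st) = √181.628 = 13.4769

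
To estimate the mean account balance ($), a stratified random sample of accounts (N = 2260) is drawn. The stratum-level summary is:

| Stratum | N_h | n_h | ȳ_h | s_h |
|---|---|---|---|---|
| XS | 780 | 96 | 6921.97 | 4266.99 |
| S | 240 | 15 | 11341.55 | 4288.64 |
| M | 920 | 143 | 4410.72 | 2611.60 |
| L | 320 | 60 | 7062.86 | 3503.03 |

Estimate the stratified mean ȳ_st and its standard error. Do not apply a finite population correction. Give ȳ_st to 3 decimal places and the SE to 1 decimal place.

ȳ_st ≈ 6388.976, SE ≈ 220.1

ȳ_st = Σ W_h ȳ_h = (780·6921.97 + 240·11341.55 + 920·4410.72 + 320·7062.86)/2260 = 6388.97619
V̂(ȳ_st) = Σ W_h² s_h²/n_h, with W_h = N_h/N and N = 2260:
  stratum XS: (780/2260)²·4266.99²/96 = 22591.5
  stratum S: (240/2260)²·4288.64²/15 = 13827.8
  stratum M: (920/2260)²·2611.60²/143 = 7903.8
  stratum L: (320/2260)²·3503.03²/60 = 4100.34
V̂(ȳ_st) = 48423.4
SE(ȳ_st) = √48423.4 = 220.053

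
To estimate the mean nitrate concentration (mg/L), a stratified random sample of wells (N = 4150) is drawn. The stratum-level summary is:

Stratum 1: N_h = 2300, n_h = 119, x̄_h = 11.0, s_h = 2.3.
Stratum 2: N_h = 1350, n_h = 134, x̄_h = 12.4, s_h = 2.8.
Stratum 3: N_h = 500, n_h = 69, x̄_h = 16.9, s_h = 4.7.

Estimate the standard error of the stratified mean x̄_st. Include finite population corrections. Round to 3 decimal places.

V̂(x̄_st) = Σ W_h² (1 − n_h/N_h) s_h²/n_h, with W_h = N_h/N and N = 4150:
  stratum 1: (2300/4150)²·(1 − 119/2300)·2.3²/119 = 0.0129478
  stratum 2: (1350/4150)²·(1 − 134/1350)·2.8²/134 = 0.00557677
  stratum 3: (500/4150)²·(1 − 69/500)·4.7²/69 = 0.00400588
V̂(x̄_st) = 0.0225304
SE(x̄_st) = √0.0225304 = 0.150101

SE(x̄_st) ≈ 0.150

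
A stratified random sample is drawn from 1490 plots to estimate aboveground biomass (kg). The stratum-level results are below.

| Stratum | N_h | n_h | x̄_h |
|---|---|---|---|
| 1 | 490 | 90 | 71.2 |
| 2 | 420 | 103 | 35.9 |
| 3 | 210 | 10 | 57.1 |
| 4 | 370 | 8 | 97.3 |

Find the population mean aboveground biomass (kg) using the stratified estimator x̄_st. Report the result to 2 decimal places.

x̄_st ≈ 65.74

N = Σ N_h = 1490. Stratum weights W_h = N_h/N.
x̄_st = (490·71.2 + 420·35.9 + 210·57.1 + 370·97.3) / 1490 = 65.7436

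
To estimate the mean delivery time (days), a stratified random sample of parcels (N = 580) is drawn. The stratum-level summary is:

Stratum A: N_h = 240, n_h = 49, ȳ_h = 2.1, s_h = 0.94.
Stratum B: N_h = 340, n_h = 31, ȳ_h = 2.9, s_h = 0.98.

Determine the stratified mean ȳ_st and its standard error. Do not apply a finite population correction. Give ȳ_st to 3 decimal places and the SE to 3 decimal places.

ȳ_st ≈ 2.569, SE ≈ 0.117

ȳ_st = Σ W_h ȳ_h = (240·2.1 + 340·2.9)/580 = 2.56897
V̂(ȳ_st) = Σ W_h² s_h²/n_h, with W_h = N_h/N and N = 580:
  stratum A: (240/580)²·0.94²/49 = 0.00308764
  stratum B: (340/580)²·0.98²/31 = 0.0106461
V̂(ȳ_st) = 0.0137338
SE(ȳ_st) = √0.0137338 = 0.117191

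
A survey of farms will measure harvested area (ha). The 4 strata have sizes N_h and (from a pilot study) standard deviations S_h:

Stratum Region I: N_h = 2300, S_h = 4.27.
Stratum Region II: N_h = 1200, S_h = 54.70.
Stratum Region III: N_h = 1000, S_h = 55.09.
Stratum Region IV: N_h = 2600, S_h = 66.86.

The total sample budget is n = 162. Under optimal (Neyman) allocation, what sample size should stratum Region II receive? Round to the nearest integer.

Neyman allocation: n_h = n · N_h S_h / Σ N_i S_i, with n = 162.
  stratum Region I: N_h·S_h = 2300·4.27 = 9821.00
  stratum Region II: N_h·S_h = 1200·54.70 = 65640.00
  stratum Region III: N_h·S_h = 1000·55.09 = 55090.00
  stratum Region IV: N_h·S_h = 2600·66.86 = 173836.00
Σ N_h S_h = 304387.00
n for stratum Region II = 162·65640.00/304387.00 = 34.935 → 35

35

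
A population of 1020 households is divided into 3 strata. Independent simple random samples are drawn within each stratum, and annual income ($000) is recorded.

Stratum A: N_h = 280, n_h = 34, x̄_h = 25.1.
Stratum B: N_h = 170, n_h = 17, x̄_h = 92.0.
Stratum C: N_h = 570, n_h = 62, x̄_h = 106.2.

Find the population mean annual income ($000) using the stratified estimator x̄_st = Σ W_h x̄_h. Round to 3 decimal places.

x̄_st ≈ 81.571

N = Σ N_h = 1020. Stratum weights W_h = N_h/N.
x̄_st = (280·25.1 + 170·92.0 + 570·106.2) / 1020 = 81.57059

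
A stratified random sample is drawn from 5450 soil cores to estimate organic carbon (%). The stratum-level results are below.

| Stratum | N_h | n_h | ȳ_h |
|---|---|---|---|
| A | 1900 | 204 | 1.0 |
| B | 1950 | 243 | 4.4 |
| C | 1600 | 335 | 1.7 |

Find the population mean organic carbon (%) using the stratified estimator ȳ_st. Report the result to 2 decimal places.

N = Σ N_h = 5450. Stratum weights W_h = N_h/N.
ȳ_st = (1900·1.0 + 1950·4.4 + 1600·1.7) / 5450 = 2.4220

ȳ_st ≈ 2.42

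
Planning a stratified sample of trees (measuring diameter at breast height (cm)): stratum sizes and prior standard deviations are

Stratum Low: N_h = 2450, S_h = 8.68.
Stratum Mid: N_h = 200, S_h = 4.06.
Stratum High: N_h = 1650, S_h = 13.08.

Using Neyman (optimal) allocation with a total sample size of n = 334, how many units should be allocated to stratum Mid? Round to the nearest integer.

6

Neyman allocation: n_h = n · N_h S_h / Σ N_i S_i, with n = 334.
  stratum Low: N_h·S_h = 2450·8.68 = 21266.00
  stratum Mid: N_h·S_h = 200·4.06 = 812.00
  stratum High: N_h·S_h = 1650·13.08 = 21582.00
Σ N_h S_h = 43660.00
n for stratum Mid = 334·812.00/43660.00 = 6.212 → 6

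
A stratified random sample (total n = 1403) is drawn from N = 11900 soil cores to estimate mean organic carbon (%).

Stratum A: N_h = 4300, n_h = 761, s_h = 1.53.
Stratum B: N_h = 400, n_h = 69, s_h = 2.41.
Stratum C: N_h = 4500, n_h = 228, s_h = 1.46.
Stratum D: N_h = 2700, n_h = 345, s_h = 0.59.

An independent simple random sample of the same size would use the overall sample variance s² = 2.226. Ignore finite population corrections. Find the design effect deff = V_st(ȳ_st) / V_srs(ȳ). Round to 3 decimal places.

V̂(ȳ_st) = Σ W_h² s_h²/n_h, with W_h = N_h/N and N = 11900:
  stratum A: (4300/11900)²·1.53²/761 = 0.000401644
  stratum B: (400/11900)²·2.41²/69 = 9.51067e-05
  stratum C: (4500/11900)²·1.46²/228 = 0.00133691
  stratum D: (2700/11900)²·0.59²/345 = 5.1942e-05
V_st = 0.0018856
V_srs = s²/n = 2.226/1403 = 0.0015866
deff = V_st / V_srs = 0.0018856/0.0015866 = 1.1885

deff ≈ 1.188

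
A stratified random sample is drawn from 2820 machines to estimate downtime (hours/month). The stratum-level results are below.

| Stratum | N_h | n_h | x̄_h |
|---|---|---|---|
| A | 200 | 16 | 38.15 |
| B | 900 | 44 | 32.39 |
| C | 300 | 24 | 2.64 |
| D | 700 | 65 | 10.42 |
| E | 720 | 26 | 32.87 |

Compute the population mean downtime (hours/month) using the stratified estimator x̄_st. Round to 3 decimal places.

x̄_st ≈ 24.303

N = Σ N_h = 2820. Stratum weights W_h = N_h/N.
x̄_st = (200·38.15 + 900·32.39 + 300·2.64 + 700·10.42 + 720·32.87) / 2820 = 24.30262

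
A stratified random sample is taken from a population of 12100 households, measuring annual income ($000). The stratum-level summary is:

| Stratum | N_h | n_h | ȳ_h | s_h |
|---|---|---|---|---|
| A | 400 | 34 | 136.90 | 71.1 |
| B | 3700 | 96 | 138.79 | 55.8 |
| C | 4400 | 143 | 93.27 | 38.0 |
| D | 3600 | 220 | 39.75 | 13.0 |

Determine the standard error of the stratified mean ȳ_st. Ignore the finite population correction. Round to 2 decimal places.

V̂(ȳ_st) = Σ W_h² s_h²/n_h, with W_h = N_h/N and N = 12100:
  stratum A: (400/12100)²·71.1²/34 = 0.162484
  stratum B: (3700/12100)²·55.8²/96 = 3.0327
  stratum C: (4400/12100)²·38.0²/143 = 1.33526
  stratum D: (3600/12100)²·13.0²/220 = 0.0679983
V̂(ȳ_st) = 4.59844
SE(ȳ_st) = √4.59844 = 2.1444

SE(ȳ_st) ≈ 2.14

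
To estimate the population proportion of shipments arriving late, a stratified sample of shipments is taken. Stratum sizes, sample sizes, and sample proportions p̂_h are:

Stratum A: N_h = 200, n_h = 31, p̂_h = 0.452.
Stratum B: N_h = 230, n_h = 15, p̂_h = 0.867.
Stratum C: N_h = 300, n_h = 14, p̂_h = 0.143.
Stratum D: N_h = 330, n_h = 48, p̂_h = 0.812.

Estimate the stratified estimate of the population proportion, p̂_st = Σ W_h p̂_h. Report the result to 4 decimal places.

p̂_st ≈ 0.5667

N = 1060; stratum weights W_h = N_h/N.
p̂_st = Σ W_h p̂_h = (200·0.452 + 230·0.867 + 300·0.143 + 330·0.812)/1060 = 0.56667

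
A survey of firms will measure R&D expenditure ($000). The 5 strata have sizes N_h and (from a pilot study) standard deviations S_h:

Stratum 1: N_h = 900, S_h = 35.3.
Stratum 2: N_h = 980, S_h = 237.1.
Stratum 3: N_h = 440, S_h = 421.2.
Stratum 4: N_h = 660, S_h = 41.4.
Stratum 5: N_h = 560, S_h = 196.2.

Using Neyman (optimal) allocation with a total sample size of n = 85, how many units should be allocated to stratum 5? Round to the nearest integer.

Neyman allocation: n_h = n · N_h S_h / Σ N_i S_i, with n = 85.
  stratum 1: N_h·S_h = 900·35.3 = 31770.00
  stratum 2: N_h·S_h = 980·237.1 = 232358.00
  stratum 3: N_h·S_h = 440·421.2 = 185328.00
  stratum 4: N_h·S_h = 660·41.4 = 27324.00
  stratum 5: N_h·S_h = 560·196.2 = 109872.00
Σ N_h S_h = 586652.00
n for stratum 5 = 85·109872.00/586652.00 = 15.919 → 16

16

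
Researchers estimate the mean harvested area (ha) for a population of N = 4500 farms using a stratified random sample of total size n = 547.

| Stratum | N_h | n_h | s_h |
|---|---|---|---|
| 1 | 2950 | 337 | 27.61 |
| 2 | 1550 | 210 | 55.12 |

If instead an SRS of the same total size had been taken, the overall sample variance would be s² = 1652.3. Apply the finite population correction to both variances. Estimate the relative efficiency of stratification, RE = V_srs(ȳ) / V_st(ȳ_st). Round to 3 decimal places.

RE ≈ 1.132

V̂(ȳ_st) = Σ W_h² (1 − n_h/N_h) s_h²/n_h, with W_h = N_h/N and N = 4500:
  stratum 1: (2950/4500)²·(1 − 337/2950)·27.61²/337 = 0.861072
  stratum 2: (1550/4500)²·(1 − 210/1550)·55.12²/210 = 1.48392
V_st = 2.34499
V_srs = (1 − 547/4500)·1652.3/547 = 2.65348
Relative efficiency = V_srs / V_st = 2.65348/2.34499 = 1.1316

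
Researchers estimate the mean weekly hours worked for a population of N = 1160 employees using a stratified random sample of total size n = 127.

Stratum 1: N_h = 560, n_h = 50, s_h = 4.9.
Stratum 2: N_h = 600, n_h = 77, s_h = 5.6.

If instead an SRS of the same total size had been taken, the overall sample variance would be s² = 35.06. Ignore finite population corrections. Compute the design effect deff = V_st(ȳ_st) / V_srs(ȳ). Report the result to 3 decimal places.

deff ≈ 0.800

V̂(ȳ_st) = Σ W_h² s_h²/n_h, with W_h = N_h/N and N = 1160:
  stratum 1: (560/1160)²·4.9²/50 = 0.111913
  stratum 2: (600/1160)²·5.6²/77 = 0.108961
V_st = 0.220875
V_srs = s²/n = 35.06/127 = 0.276063
deff = V_st / V_srs = 0.220875/0.276063 = 0.8001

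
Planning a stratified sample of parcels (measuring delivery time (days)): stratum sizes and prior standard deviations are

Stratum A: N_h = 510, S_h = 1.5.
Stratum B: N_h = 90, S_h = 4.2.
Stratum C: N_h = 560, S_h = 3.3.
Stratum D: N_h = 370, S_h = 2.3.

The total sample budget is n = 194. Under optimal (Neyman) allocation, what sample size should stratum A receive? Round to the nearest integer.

39

Neyman allocation: n_h = n · N_h S_h / Σ N_i S_i, with n = 194.
  stratum A: N_h·S_h = 510·1.5 = 765.00
  stratum B: N_h·S_h = 90·4.2 = 378.00
  stratum C: N_h·S_h = 560·3.3 = 1848.00
  stratum D: N_h·S_h = 370·2.3 = 851.00
Σ N_h S_h = 3842.00
n for stratum A = 194·765.00/3842.00 = 38.628 → 39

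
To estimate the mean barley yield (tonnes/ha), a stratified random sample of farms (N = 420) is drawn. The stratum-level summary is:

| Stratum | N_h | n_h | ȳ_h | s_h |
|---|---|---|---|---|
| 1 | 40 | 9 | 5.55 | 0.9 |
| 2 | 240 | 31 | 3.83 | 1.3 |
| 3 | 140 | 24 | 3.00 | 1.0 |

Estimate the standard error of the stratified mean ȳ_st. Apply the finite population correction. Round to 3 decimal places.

SE(ȳ_st) ≈ 0.141

V̂(ȳ_st) = Σ W_h² (1 − n_h/N_h) s_h²/n_h, with W_h = N_h/N and N = 420:
  stratum 1: (40/420)²·(1 − 9/40)·0.9²/9 = 0.000632653
  stratum 2: (240/420)²·(1 − 31/240)·1.3²/31 = 0.0155019
  stratum 3: (140/420)²·(1 − 24/140)·1.0²/24 = 0.00383598
V̂(ȳ_st) = 0.0199705
SE(ȳ_st) = √0.0199705 = 0.141317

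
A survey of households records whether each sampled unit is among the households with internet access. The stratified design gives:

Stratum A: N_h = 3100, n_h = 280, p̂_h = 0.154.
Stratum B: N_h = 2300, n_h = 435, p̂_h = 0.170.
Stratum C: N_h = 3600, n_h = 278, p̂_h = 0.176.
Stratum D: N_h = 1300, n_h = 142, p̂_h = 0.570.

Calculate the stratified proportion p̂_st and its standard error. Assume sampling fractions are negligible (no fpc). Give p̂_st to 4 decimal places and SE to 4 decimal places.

N = 10300; stratum weights W_h = N_h/N.
p̂_st = Σ W_h p̂_h = (3100·0.154 + 2300·0.170 + 3600·0.176 + 1300·0.570)/10300 = 0.21777
V̂(p̂_st) = Σ W_h² p̂_h(1−p̂_h)/(n_h−1):
  stratum A: (3100/10300)²·0.154·0.846/279 = 4.22996e-05
  stratum B: (2300/10300)²·0.170·0.830/434 = 1.62113e-05
  stratum C: (3600/10300)²·0.176·0.824/277 = 6.39574e-05
  stratum D: (1300/10300)²·0.570·0.430/141 = 2.76909e-05
V̂(p̂_st) = 0.000150159; SE = √V̂ = 0.0122539

p̂_st ≈ 0.2178, SE ≈ 0.0123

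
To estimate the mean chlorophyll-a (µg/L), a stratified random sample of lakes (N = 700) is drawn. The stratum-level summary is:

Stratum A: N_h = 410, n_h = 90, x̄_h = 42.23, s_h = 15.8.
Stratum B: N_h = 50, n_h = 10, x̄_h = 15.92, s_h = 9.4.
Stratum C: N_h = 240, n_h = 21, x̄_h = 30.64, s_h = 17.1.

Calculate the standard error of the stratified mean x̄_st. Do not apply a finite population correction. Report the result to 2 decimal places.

SE(x̄_st) ≈ 1.62

V̂(x̄_st) = Σ W_h² s_h²/n_h, with W_h = N_h/N and N = 700:
  stratum A: (410/700)²·15.8²/90 = 0.951576
  stratum B: (50/700)²·9.4²/10 = 0.0450816
  stratum C: (240/700)²·17.1²/21 = 1.63681
V̂(x̄_st) = 2.63347
SE(x̄_st) = √2.63347 = 1.6228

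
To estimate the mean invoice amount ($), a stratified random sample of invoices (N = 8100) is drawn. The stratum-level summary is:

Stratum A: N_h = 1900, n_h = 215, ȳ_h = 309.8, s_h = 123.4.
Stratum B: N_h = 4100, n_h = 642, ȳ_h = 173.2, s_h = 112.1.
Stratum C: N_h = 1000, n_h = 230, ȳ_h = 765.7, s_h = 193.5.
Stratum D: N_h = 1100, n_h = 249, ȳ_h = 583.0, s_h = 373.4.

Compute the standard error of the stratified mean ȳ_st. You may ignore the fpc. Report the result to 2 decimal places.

SE(ȳ_st) ≈ 4.66

V̂(ȳ_st) = Σ W_h² s_h²/n_h, with W_h = N_h/N and N = 8100:
  stratum A: (1900/8100)²·123.4²/215 = 3.89699
  stratum B: (4100/8100)²·112.1²/642 = 5.01503
  stratum C: (1000/8100)²·193.5²/230 = 2.48121
  stratum D: (1100/8100)²·373.4²/249 = 10.3268
V̂(ȳ_st) = 21.72
SE(ȳ_st) = √21.72 = 4.66047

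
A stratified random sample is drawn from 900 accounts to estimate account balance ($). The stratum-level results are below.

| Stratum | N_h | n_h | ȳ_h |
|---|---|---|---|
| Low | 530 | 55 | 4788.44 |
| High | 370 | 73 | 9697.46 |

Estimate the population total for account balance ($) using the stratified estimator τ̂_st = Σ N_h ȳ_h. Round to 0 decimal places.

τ̂_st ≈ 6125933

τ̂_st = Σ N_h ȳ_h = 530·4788.44 + 370·9697.46 = 6125933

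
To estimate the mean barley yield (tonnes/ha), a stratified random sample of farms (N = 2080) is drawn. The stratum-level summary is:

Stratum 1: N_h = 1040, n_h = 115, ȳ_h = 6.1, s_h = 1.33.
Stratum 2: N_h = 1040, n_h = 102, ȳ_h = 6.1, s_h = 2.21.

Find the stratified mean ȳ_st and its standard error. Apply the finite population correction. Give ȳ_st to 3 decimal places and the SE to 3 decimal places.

ȳ_st ≈ 6.100, SE ≈ 0.119

ȳ_st = Σ W_h ȳ_h = (1040·6.1 + 1040·6.1)/2080 = 6.10000
V̂(ȳ_st) = Σ W_h² (1 − n_h/N_h) s_h²/n_h, with W_h = N_h/N and N = 2080:
  stratum 1: (1040/2080)²·(1 − 115/1040)·1.33²/115 = 0.00342022
  stratum 2: (1040/2080)²·(1 − 102/1040)·2.21²/102 = 0.0107968
V̂(ȳ_st) = 0.014217
SE(ȳ_st) = √0.014217 = 0.119235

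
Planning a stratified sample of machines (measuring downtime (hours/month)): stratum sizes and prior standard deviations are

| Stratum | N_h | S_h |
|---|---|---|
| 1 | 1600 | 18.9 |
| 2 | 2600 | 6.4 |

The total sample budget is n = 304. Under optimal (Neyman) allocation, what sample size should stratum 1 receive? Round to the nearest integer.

Neyman allocation: n_h = n · N_h S_h / Σ N_i S_i, with n = 304.
  stratum 1: N_h·S_h = 1600·18.9 = 30240.00
  stratum 2: N_h·S_h = 2600·6.4 = 16640.00
Σ N_h S_h = 46880.00
n for stratum 1 = 304·30240.00/46880.00 = 196.096 → 196

196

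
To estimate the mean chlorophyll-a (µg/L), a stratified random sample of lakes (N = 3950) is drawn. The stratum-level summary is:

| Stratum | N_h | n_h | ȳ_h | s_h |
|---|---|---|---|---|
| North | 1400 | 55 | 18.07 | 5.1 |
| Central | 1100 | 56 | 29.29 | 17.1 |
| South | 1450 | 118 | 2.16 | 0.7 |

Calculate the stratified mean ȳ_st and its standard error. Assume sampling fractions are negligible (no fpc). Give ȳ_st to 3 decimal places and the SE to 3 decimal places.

ȳ_st = Σ W_h ȳ_h = (1400·18.07 + 1100·29.29 + 1450·2.16)/3950 = 15.35418
V̂(ȳ_st) = Σ W_h² s_h²/n_h, with W_h = N_h/N and N = 3950:
  stratum North: (1400/3950)²·5.1²/55 = 0.0594073
  stratum Central: (1100/3950)²·17.1²/56 = 0.404944
  stratum South: (1450/3950)²·0.7²/118 = 0.000559572
V̂(ȳ_st) = 0.464911
SE(ȳ_st) = √0.464911 = 0.681844

ȳ_st ≈ 15.354, SE ≈ 0.682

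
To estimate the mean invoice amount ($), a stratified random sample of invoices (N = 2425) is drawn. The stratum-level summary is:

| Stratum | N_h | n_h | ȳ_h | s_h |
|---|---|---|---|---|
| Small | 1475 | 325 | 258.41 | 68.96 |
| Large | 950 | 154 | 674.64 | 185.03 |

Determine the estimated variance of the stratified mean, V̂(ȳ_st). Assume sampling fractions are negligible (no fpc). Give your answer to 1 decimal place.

V̂(ȳ_st) = Σ W_h² s_h²/n_h, with W_h = N_h/N and N = 2425:
  stratum Small: (1475/2425)²·68.96²/325 = 5.41342
  stratum Large: (950/2425)²·185.03²/154 = 34.1183
V̂(ȳ_st) = 39.5317

V̂(ȳ_st) ≈ 39.5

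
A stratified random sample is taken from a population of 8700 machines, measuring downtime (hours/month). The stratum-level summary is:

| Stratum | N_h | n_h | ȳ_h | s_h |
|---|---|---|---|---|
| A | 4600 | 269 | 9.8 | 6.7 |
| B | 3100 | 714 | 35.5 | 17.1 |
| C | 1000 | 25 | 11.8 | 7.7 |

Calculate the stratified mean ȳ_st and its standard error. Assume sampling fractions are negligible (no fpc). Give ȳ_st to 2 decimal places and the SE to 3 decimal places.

ȳ_st = Σ W_h ȳ_h = (4600·9.8 + 3100·35.5 + 1000·11.8)/8700 = 19.18736
V̂(ȳ_st) = Σ W_h² s_h²/n_h, with W_h = N_h/N and N = 8700:
  stratum A: (4600/8700)²·6.7²/269 = 0.0466525
  stratum B: (3100/8700)²·17.1²/714 = 0.0519971
  stratum C: (1000/8700)²·7.7²/25 = 0.0313331
V̂(ȳ_st) = 0.129983
SE(ȳ_st) = √0.129983 = 0.360531

ȳ_st ≈ 19.19, SE ≈ 0.361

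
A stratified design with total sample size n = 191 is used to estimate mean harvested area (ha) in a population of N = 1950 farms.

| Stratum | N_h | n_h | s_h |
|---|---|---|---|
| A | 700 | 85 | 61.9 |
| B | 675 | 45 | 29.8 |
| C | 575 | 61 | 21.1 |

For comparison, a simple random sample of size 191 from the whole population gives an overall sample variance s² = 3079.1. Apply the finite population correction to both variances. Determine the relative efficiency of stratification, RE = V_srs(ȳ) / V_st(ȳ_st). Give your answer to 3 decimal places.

V̂(ȳ_st) = Σ W_h² (1 − n_h/N_h) s_h²/n_h, with W_h = N_h/N and N = 1950:
  stratum A: (700/1950)²·(1 − 85/700)·61.9²/85 = 5.10348
  stratum B: (675/1950)²·(1 − 45/675)·29.8²/45 = 2.20696
  stratum C: (575/1950)²·(1 − 61/575)·21.1²/61 = 0.567279
V_st = 7.87772
V_srs = (1 − 191/1950)·3079.1/191 = 14.5419
Relative efficiency = V_srs / V_st = 14.5419/7.87772 = 1.8460

RE ≈ 1.846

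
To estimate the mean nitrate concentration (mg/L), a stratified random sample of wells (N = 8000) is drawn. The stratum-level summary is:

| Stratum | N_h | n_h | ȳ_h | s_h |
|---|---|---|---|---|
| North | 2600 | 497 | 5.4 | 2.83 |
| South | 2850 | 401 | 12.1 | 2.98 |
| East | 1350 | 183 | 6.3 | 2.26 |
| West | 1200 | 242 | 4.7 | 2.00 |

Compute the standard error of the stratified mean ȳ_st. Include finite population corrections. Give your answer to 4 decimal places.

V̂(ȳ_st) = Σ W_h² (1 − n_h/N_h) s_h²/n_h, with W_h = N_h/N and N = 8000:
  stratum North: (2600/8000)²·(1 − 497/2600)·2.83²/497 = 0.00137673
  stratum South: (2850/8000)²·(1 − 401/2850)·2.98²/401 = 0.00241514
  stratum East: (1350/8000)²·(1 − 183/1350)·2.26²/183 = 0.000687053
  stratum West: (1200/8000)²·(1 − 242/1200)·2.00²/242 = 0.000296901
V̂(ȳ_st) = 0.00477582
SE(ȳ_st) = √0.00477582 = 0.0691073

SE(ȳ_st) ≈ 0.0691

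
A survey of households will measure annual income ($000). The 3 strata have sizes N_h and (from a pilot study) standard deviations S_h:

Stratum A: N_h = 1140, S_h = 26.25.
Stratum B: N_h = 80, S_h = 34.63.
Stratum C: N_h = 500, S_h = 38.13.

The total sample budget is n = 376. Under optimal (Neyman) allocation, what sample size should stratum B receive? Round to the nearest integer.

Neyman allocation: n_h = n · N_h S_h / Σ N_i S_i, with n = 376.
  stratum A: N_h·S_h = 1140·26.25 = 29925.00
  stratum B: N_h·S_h = 80·34.63 = 2770.40
  stratum C: N_h·S_h = 500·38.13 = 19065.00
Σ N_h S_h = 51760.40
n for stratum B = 376·2770.40/51760.40 = 20.125 → 20

20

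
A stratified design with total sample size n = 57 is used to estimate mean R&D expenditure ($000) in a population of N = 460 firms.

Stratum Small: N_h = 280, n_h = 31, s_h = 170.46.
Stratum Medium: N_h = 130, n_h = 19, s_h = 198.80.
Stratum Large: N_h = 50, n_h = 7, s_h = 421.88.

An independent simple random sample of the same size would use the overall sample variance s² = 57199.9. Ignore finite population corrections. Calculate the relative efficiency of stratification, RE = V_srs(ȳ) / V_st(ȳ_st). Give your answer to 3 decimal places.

V̂(ȳ_st) = Σ W_h² s_h²/n_h, with W_h = N_h/N and N = 460:
  stratum Small: (280/460)²·170.46²/31 = 347.283
  stratum Medium: (130/460)²·198.80²/19 = 166.131
  stratum Large: (50/460)²·421.88²/7 = 300.403
V_st = 813.817
V_srs = s²/n = 57199.9/57 = 1003.51
Relative efficiency = V_srs / V_st = 1003.51/813.817 = 1.2331

RE ≈ 1.233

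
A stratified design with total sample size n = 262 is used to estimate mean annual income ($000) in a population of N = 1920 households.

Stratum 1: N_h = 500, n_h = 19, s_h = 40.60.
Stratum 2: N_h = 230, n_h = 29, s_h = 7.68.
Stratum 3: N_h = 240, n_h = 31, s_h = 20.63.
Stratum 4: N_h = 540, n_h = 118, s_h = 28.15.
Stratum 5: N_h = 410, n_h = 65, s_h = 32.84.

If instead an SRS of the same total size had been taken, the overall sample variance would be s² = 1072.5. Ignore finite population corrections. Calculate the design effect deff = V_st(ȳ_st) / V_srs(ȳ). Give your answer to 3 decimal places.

deff ≈ 1.811

V̂(ȳ_st) = Σ W_h² s_h²/n_h, with W_h = N_h/N and N = 1920:
  stratum 1: (500/1920)²·40.60²/19 = 5.8835
  stratum 2: (230/1920)²·7.68²/29 = 0.0291862
  stratum 3: (240/1920)²·20.63²/31 = 0.214515
  stratum 4: (540/1920)²·28.15²/118 = 0.531202
  stratum 5: (410/1920)²·32.84²/65 = 0.756586
V_st = 7.41499
V_srs = s²/n = 1072.5/262 = 4.09351
deff = V_st / V_srs = 7.41499/4.09351 = 1.8114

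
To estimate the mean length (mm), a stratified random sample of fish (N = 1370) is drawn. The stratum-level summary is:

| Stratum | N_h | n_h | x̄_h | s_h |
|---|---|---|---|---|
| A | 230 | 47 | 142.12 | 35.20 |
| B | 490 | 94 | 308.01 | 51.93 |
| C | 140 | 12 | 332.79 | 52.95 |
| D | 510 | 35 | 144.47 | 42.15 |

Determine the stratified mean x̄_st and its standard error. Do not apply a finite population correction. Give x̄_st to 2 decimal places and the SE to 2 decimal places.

x̄_st ≈ 221.81, SE ≈ 3.73

x̄_st = Σ W_h x̄_h = (230·142.12 + 490·308.01 + 140·332.79 + 510·144.47)/1370 = 221.81226
V̂(x̄_st) = Σ W_h² s_h²/n_h, with W_h = N_h/N and N = 1370:
  stratum A: (230/1370)²·35.20²/47 = 0.743023
  stratum B: (490/1370)²·51.93²/94 = 3.66995
  stratum C: (140/1370)²·52.95²/12 = 2.43986
  stratum D: (510/1370)²·42.15²/35 = 7.03439
V̂(x̄_st) = 13.8872
SE(x̄_st) = √13.8872 = 3.72656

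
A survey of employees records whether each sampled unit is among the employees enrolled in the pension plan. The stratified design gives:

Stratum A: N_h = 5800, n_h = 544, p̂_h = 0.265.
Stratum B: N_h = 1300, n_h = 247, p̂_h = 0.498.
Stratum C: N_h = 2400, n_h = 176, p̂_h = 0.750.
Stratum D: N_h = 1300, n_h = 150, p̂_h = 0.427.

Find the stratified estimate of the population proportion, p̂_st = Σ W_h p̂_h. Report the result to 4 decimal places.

N = 10800; stratum weights W_h = N_h/N.
p̂_st = Σ W_h p̂_h = (5800·0.265 + 1300·0.498 + 2400·0.750 + 1300·0.427)/10800 = 0.42032

p̂_st ≈ 0.4203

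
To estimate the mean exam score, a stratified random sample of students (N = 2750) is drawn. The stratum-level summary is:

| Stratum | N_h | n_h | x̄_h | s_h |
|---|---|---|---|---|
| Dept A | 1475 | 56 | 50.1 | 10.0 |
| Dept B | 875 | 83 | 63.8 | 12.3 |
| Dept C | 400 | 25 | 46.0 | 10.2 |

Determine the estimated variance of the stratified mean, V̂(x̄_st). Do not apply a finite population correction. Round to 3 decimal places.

V̂(x̄_st) ≈ 0.786

V̂(x̄_st) = Σ W_h² s_h²/n_h, with W_h = N_h/N and N = 2750:
  stratum Dept A: (1475/2750)²·10.0²/56 = 0.513725
  stratum Dept B: (875/2750)²·12.3²/83 = 0.184537
  stratum Dept C: (400/2750)²·10.2²/25 = 0.0880471
V̂(x̄_st) = 0.786309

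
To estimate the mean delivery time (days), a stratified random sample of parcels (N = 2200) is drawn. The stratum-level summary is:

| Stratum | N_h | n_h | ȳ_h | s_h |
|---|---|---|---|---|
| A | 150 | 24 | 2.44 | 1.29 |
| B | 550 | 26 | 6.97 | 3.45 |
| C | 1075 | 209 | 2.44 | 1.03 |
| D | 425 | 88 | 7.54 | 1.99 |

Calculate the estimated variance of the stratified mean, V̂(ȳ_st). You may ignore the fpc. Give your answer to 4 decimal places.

V̂(ȳ_st) ≈ 0.0318

V̂(ȳ_st) = Σ W_h² s_h²/n_h, with W_h = N_h/N and N = 2200:
  stratum A: (150/2200)²·1.29²/24 = 0.000322333
  stratum B: (550/2200)²·3.45²/26 = 0.0286118
  stratum C: (1075/2200)²·1.03²/209 = 0.00121199
  stratum D: (425/2200)²·1.99²/88 = 0.00167941
V̂(ȳ_st) = 0.0318255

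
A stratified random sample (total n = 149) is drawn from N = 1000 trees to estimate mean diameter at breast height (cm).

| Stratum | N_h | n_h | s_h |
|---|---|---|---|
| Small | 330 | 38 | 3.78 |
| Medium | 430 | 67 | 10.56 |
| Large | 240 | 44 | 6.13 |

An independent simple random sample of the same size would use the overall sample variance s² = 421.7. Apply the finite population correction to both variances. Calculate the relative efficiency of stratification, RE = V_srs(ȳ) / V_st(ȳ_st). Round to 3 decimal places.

V̂(ȳ_st) = Σ W_h² (1 − n_h/N_h) s_h²/n_h, with W_h = N_h/N and N = 1000:
  stratum Small: (330/1000)²·(1 − 38/330)·3.78²/38 = 0.0362324
  stratum Medium: (430/1000)²·(1 − 67/430)·10.56²/67 = 0.259793
  stratum Large: (240/1000)²·(1 − 44/240)·6.13²/44 = 0.0401731
V_st = 0.336199
V_srs = (1 − 149/1000)·421.7/149 = 2.4085
Relative efficiency = V_srs / V_st = 2.4085/0.336199 = 7.1639

RE ≈ 7.164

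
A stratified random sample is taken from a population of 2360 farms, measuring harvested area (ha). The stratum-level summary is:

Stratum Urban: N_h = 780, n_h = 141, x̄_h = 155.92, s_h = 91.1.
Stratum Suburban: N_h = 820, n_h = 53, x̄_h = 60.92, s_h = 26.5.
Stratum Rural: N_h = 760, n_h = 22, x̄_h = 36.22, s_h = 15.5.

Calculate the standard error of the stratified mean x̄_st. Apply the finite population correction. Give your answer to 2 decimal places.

SE(x̄_st) ≈ 2.80

V̂(x̄_st) = Σ W_h² (1 − n_h/N_h) s_h²/n_h, with W_h = N_h/N and N = 2360:
  stratum Urban: (780/2360)²·(1 − 141/780)·91.1²/141 = 5.26731
  stratum Suburban: (820/2360)²·(1 − 53/820)·26.5²/53 = 1.49624
  stratum Rural: (760/2360)²·(1 − 22/760)·15.5²/22 = 1.09973
V̂(x̄_st) = 7.86328
SE(x̄_st) = √7.86328 = 2.80415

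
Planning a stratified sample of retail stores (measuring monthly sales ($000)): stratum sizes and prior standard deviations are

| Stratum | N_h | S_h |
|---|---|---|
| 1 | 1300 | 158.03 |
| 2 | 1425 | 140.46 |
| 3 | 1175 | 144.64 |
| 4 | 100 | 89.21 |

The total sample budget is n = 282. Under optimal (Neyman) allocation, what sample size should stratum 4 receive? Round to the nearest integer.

Neyman allocation: n_h = n · N_h S_h / Σ N_i S_i, with n = 282.
  stratum 1: N_h·S_h = 1300·158.03 = 205439.00
  stratum 2: N_h·S_h = 1425·140.46 = 200155.50
  stratum 3: N_h·S_h = 1175·144.64 = 169952.00
  stratum 4: N_h·S_h = 100·89.21 = 8921.00
Σ N_h S_h = 584467.50
n for stratum 4 = 282·8921.00/584467.50 = 4.304 → 4

4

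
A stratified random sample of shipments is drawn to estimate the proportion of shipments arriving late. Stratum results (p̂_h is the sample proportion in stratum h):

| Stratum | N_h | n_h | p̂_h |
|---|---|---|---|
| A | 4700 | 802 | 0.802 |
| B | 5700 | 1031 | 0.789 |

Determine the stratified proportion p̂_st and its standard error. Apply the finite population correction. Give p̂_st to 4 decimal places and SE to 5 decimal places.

N = 10400; stratum weights W_h = N_h/N.
p̂_st = Σ W_h p̂_h = (4700·0.802 + 5700·0.789)/10400 = 0.79488
V̂(p̂_st) = Σ W_h² (1 − n_h/N_h) p̂_h(1−p̂_h)/(n_h−1):
  stratum A: (4700/10400)²·(1 − 802/4700)·0.802·0.198/801 = 3.358e-05
  stratum B: (5700/10400)²·(1 − 1031/5700)·0.789·0.211/1030 = 3.97699e-05
V̂(p̂_st) = 7.33498e-05; SE = √V̂ = 0.00856445

p̂_st ≈ 0.7949, SE ≈ 0.00856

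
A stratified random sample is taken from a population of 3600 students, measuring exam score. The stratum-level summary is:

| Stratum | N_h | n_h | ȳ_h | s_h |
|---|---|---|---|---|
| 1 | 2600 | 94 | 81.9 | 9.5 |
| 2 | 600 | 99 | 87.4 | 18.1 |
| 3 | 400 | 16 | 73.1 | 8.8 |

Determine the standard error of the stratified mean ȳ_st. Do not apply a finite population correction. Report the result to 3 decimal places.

V̂(ȳ_st) = Σ W_h² s_h²/n_h, with W_h = N_h/N and N = 3600:
  stratum 1: (2600/3600)²·9.5²/94 = 0.500796
  stratum 2: (600/3600)²·18.1²/99 = 0.091922
  stratum 3: (400/3600)²·8.8²/16 = 0.0597531
V̂(ȳ_st) = 0.652471
SE(ȳ_st) = √0.652471 = 0.807757

SE(ȳ_st) ≈ 0.808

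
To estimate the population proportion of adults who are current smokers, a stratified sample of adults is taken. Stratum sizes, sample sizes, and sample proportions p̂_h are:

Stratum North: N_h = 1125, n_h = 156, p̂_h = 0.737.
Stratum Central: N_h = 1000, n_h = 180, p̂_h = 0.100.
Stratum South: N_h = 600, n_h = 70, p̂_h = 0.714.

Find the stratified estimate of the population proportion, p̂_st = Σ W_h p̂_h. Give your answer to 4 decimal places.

p̂_st ≈ 0.4982

N = 2725; stratum weights W_h = N_h/N.
p̂_st = Σ W_h p̂_h = (1125·0.737 + 1000·0.100 + 600·0.714)/2725 = 0.49817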